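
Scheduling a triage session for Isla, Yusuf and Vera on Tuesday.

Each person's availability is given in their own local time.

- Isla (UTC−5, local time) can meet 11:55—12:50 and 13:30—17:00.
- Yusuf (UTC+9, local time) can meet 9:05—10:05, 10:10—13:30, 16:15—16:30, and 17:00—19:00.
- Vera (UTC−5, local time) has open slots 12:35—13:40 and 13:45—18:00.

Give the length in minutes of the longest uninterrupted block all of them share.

0 minutes

Isla → UTC: 16:55–17:50, 18:30–22:00.
Yusuf → UTC: 00:05–01:05, 01:10–04:30, 07:15–07:30, 08:00–10:00.
Vera → UTC: 17:35–18:40, 18:45–23:00.
Isla ∩ Yusuf: (none).
Isla ∩ Yusuf ∩ Vera: (none).
No common window.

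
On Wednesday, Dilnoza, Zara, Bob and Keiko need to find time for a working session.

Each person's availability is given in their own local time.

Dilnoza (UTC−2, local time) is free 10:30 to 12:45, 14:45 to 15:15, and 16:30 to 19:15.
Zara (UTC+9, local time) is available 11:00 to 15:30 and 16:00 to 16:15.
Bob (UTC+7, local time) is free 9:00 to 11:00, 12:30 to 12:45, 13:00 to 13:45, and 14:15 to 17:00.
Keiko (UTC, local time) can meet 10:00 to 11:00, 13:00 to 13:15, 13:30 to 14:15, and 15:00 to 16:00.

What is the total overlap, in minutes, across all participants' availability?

0 minutes

Dilnoza → UTC: 12:30–14:45, 16:45–17:15, 18:30–21:15.
Zara → UTC: 02:00–06:30, 07:00–07:15.
Bob → UTC: 02:00–04:00, 05:30–05:45, 06:00–06:45, 07:15–10:00.
Keiko → UTC: 10:00–11:00, 13:00–13:15, 13:30–14:15, 15:00–16:00.
Dilnoza ∩ Zara: (none).
Dilnoza ∩ Zara ∩ Bob: (none).
Dilnoza ∩ Zara ∩ Bob ∩ Keiko: (none).
Total common minutes: 0.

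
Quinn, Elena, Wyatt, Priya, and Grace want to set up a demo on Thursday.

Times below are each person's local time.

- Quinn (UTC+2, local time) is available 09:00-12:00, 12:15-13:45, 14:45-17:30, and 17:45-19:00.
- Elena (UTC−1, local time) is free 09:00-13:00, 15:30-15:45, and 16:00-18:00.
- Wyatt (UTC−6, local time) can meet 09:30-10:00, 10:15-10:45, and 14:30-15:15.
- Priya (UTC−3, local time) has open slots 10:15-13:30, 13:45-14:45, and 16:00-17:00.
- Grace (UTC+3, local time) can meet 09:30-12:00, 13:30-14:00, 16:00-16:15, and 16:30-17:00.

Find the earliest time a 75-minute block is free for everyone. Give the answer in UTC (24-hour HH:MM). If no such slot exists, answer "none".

Quinn → UTC: 07:00–10:00, 10:15–11:45, 12:45–15:30, 15:45–17:00.
Elena → UTC: 10:00–14:00, 16:30–16:45, 17:00–19:00.
Wyatt → UTC: 15:30–16:00, 16:15–16:45, 20:30–21:15.
Priya → UTC: 13:15–16:30, 16:45–17:45, 19:00–20:00.
Grace → UTC: 06:30–09:00, 10:30–11:00, 13:00–13:15, 13:30–14:00.
Quinn ∩ Elena: 10:15–11:45, 12:45–14:00, 16:30–16:45.
Quinn ∩ Elena ∩ Wyatt: 16:30–16:45.
Quinn ∩ Elena ∩ Wyatt ∩ Priya: (none).
Quinn ∩ Elena ∩ Wyatt ∩ Priya ∩ Grace: (none).
Windows ≥ 75 min: (none).

none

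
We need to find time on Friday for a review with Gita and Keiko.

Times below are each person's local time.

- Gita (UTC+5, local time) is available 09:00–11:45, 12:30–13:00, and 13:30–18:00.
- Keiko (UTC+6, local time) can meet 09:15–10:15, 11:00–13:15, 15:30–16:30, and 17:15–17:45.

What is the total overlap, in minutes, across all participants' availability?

210 minutes

Gita → UTC: 04:00–06:45, 07:30–08:00, 08:30–13:00.
Keiko → UTC: 03:15–04:15, 05:00–07:15, 09:30–10:30, 11:15–11:45.
Gita ∩ Keiko: 04:00–04:15, 05:00–06:45, 09:30–10:30, 11:15–11:45.
Total common minutes: 15 + 105 + 60 + 30 = 210.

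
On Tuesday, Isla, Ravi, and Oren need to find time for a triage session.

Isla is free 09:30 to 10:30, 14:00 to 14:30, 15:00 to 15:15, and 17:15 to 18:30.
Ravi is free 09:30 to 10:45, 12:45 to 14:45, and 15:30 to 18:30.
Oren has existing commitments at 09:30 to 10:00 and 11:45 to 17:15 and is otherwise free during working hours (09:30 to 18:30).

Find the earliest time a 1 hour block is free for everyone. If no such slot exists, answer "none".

Oren free within 09:30–18:30: 10:00–11:45, 17:15–18:30.
Isla ∩ Ravi: 09:30–10:30, 14:00–14:30, 17:15–18:30.
Isla ∩ Ravi ∩ Oren: 10:00–10:30, 17:15–18:30.
Windows ≥ 60 min: 17:15–18:30.
Earliest such window starts at 17:15.

17:15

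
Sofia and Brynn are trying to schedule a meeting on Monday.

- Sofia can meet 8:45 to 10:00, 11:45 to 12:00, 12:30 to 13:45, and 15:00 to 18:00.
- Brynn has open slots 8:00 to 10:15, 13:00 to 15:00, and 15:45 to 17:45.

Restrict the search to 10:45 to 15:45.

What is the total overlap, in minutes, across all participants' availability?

45 minutes

Sofia ∩ Brynn: 08:45–10:00, 13:00–13:45, 15:45–17:45.
Restricted to 10:45–15:45: 13:00–13:45.
Total common minutes: 45.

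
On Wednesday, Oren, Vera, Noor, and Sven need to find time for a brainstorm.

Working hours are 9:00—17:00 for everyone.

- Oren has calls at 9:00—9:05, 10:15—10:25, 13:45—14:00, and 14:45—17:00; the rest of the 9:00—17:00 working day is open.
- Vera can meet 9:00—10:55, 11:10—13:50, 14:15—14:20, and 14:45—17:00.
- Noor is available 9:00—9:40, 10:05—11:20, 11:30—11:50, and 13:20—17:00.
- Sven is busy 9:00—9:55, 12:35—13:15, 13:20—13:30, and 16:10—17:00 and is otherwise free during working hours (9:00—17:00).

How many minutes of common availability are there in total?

Oren free within 09:00–17:00: 09:05–10:15, 10:25–13:45, 14:00–14:45.
Sven free within 09:00–17:00: 09:55–12:35, 13:15–13:20, 13:30–16:10.
Oren ∩ Vera: 09:05–10:15, 10:25–10:55, 11:10–13:45, 14:15–14:20.
Oren ∩ Vera ∩ Noor: 09:05–09:40, 10:05–10:15, 10:25–10:55, 11:10–11:20, 11:30–11:50, 13:20–13:45, 14:15–14:20.
Oren ∩ Vera ∩ Noor ∩ Sven: 10:05–10:15, 10:25–10:55, 11:10–11:20, 11:30–11:50, 13:30–13:45, 14:15–14:20.
Total common minutes: 10 + 30 + 10 + 20 + 15 + 5 = 90.

90 minutes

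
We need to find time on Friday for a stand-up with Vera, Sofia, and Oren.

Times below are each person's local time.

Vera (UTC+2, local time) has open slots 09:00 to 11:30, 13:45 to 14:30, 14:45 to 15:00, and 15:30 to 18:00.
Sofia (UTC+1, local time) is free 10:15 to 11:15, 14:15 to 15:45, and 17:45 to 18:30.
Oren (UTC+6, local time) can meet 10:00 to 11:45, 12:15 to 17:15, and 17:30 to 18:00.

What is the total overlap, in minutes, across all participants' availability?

15 minutes

Vera → UTC: 07:00–09:30, 11:45–12:30, 12:45–13:00, 13:30–16:00.
Sofia → UTC: 09:15–10:15, 13:15–14:45, 16:45–17:30.
Oren → UTC: 04:00–05:45, 06:15–11:15, 11:30–12:00.
Vera ∩ Sofia: 09:15–09:30, 13:30–14:45.
Vera ∩ Sofia ∩ Oren: 09:15–09:30.
Total common minutes: 15.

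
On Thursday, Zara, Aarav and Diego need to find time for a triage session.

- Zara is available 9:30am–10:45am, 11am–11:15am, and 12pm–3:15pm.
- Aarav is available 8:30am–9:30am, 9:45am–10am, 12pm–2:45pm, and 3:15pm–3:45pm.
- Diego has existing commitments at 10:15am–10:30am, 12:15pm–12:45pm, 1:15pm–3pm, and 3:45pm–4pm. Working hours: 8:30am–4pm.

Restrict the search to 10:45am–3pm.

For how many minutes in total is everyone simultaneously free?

45 minutes

Diego free within 08:30–16:00: 08:30–10:15, 10:30–12:15, 12:45–13:15, 15:00–15:45.
Zara ∩ Aarav: 09:45–10:00, 12:00–14:45.
Zara ∩ Aarav ∩ Diego: 09:45–10:00, 12:00–12:15, 12:45–13:15.
Restricted to 10:45–15:00: 12:00–12:15, 12:45–13:15.
Total common minutes: 15 + 30 = 45.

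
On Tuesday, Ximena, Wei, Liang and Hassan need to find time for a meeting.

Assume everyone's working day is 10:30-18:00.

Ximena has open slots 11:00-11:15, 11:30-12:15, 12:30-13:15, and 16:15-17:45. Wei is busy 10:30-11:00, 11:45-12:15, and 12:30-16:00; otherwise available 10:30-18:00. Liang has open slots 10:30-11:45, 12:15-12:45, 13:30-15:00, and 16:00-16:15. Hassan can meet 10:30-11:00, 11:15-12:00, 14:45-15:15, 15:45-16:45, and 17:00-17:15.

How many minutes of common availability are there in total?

15 minutes

Wei free within 10:30–18:00: 11:00–11:45, 12:15–12:30, 16:00–18:00.
Ximena ∩ Wei: 11:00–11:15, 11:30–11:45, 16:15–17:45.
Ximena ∩ Wei ∩ Liang: 11:00–11:15, 11:30–11:45.
Ximena ∩ Wei ∩ Liang ∩ Hassan: 11:30–11:45.
Total common minutes: 15.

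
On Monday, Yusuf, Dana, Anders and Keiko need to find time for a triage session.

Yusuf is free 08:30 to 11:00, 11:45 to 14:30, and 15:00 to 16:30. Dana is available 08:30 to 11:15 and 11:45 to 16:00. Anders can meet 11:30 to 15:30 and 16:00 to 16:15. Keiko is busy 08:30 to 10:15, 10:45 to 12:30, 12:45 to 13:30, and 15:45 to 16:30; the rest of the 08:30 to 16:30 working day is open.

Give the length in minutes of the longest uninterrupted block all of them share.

60 minutes

Keiko free within 08:30–16:30: 10:15–10:45, 12:30–12:45, 13:30–15:45.
Yusuf ∩ Dana: 08:30–11:00, 11:45–14:30, 15:00–16:00.
Yusuf ∩ Dana ∩ Anders: 11:45–14:30, 15:00–15:30.
Yusuf ∩ Dana ∩ Anders ∩ Keiko: 12:30–12:45, 13:30–14:30, 15:00–15:30.
Common window lengths: 15, 60, 30 min; longest is 60.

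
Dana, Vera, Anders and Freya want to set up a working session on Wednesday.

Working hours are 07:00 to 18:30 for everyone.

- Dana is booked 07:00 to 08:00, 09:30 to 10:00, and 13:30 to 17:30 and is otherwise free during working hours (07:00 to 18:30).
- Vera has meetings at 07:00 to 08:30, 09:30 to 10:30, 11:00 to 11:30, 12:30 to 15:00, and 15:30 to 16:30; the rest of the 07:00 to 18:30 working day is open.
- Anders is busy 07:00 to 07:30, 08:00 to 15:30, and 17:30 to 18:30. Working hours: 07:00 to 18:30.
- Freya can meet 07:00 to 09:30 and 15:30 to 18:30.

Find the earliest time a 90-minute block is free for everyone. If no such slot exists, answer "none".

Dana free within 07:00–18:30: 08:00–09:30, 10:00–13:30, 17:30–18:30.
Vera free within 07:00–18:30: 08:30–09:30, 10:30–11:00, 11:30–12:30, 15:00–15:30, 16:30–18:30.
Anders free within 07:00–18:30: 07:30–08:00, 15:30–17:30.
Dana ∩ Vera: 08:30–09:30, 10:30–11:00, 11:30–12:30, 17:30–18:30.
Dana ∩ Vera ∩ Anders: (none).
Dana ∩ Vera ∩ Anders ∩ Freya: (none).
Windows ≥ 90 min: (none).

none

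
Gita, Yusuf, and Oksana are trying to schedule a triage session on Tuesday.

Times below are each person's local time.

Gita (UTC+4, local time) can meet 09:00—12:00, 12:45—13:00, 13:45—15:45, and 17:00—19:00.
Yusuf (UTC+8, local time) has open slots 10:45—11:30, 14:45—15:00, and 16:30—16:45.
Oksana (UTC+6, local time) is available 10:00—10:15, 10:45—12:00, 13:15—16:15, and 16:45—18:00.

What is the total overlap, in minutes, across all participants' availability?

Gita → UTC: 05:00–08:00, 08:45–09:00, 09:45–11:45, 13:00–15:00.
Yusuf → UTC: 02:45–03:30, 06:45–07:00, 08:30–08:45.
Oksana → UTC: 04:00–04:15, 04:45–06:00, 07:15–10:15, 10:45–12:00.
Gita ∩ Yusuf: 06:45–07:00.
Gita ∩ Yusuf ∩ Oksana: (none).
Total common minutes: 0.

0 minutes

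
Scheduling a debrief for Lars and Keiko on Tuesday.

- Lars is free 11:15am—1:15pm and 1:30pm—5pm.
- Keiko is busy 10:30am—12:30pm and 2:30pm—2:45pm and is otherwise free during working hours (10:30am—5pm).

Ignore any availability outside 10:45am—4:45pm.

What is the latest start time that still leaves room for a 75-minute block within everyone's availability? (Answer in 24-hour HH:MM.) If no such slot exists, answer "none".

Keiko free within 10:30–17:00: 12:30–14:30, 14:45–17:00.
Lars ∩ Keiko: 12:30–13:15, 13:30–14:30, 14:45–17:00.
Restricted to 10:45–16:45: 12:30–13:15, 13:30–14:30, 14:45–16:45.
Windows ≥ 75 min: 14:45–16:45.
Latest start in the last window 14:45–16:45 is 16:45 − 75 min = 15:30.

15:30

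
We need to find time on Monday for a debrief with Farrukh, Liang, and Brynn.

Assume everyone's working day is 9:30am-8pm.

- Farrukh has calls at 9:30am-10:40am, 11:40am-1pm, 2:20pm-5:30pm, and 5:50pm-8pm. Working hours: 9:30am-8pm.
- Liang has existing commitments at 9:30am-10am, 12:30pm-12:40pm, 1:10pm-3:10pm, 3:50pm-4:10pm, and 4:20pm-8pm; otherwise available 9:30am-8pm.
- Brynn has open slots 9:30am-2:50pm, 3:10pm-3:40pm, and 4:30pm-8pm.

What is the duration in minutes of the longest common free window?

Farrukh free within 09:30–20:00: 10:40–11:40, 13:00–14:20, 17:30–17:50.
Liang free within 09:30–20:00: 10:00–12:30, 12:40–13:10, 15:10–15:50, 16:10–16:20.
Farrukh ∩ Liang: 10:40–11:40, 13:00–13:10.
Farrukh ∩ Liang ∩ Brynn: 10:40–11:40, 13:00–13:10.
Common window lengths: 60, 10 min; longest is 60.

60 minutes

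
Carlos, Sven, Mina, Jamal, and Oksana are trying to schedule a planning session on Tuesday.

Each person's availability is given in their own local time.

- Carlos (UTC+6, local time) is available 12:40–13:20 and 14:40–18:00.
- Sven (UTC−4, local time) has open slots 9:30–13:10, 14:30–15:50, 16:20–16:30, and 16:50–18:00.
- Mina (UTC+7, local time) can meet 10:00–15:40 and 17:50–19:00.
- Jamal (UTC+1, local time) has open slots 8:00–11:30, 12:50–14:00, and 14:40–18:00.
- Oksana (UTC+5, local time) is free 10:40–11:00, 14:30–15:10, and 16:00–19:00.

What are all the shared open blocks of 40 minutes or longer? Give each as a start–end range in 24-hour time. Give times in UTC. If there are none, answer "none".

Carlos → UTC: 06:40–07:20, 08:40–12:00.
Sven → UTC: 13:30–17:10, 18:30–19:50, 20:20–20:30, 20:50–22:00.
Mina → UTC: 03:00–08:40, 10:50–12:00.
Jamal → UTC: 07:00–10:30, 11:50–13:00, 13:40–17:00.
Oksana → UTC: 05:40–06:00, 09:30–10:10, 11:00–14:00.
Carlos ∩ Sven: (none).
Carlos ∩ Sven ∩ Mina: (none).
Carlos ∩ Sven ∩ Mina ∩ Jamal: (none).
Carlos ∩ Sven ∩ Mina ∩ Jamal ∩ Oksana: (none).
Windows ≥ 40 min: (none).

none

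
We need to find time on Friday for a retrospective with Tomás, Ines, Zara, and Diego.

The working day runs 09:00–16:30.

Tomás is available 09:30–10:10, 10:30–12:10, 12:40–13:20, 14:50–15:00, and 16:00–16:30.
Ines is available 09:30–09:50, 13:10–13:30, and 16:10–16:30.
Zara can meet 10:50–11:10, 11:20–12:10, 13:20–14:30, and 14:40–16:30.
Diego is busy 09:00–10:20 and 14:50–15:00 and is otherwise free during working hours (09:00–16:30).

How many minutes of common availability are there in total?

20 minutes

Diego free within 09:00–16:30: 10:20–14:50, 15:00–16:30.
Tomás ∩ Ines: 09:30–09:50, 13:10–13:20, 16:10–16:30.
Tomás ∩ Ines ∩ Zara: 16:10–16:30.
Tomás ∩ Ines ∩ Zara ∩ Diego: 16:10–16:30.
Total common minutes: 20.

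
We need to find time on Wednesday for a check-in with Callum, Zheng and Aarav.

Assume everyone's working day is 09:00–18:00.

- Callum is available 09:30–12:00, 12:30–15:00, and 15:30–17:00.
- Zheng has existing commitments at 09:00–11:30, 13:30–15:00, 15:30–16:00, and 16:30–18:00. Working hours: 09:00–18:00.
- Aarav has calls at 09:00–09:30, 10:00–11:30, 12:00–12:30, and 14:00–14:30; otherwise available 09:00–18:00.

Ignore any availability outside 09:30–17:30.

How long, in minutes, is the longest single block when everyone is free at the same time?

Zheng free within 09:00–18:00: 11:30–13:30, 15:00–15:30, 16:00–16:30.
Aarav free within 09:00–18:00: 09:30–10:00, 11:30–12:00, 12:30–14:00, 14:30–18:00.
Callum ∩ Zheng: 11:30–12:00, 12:30–13:30, 16:00–16:30.
Callum ∩ Zheng ∩ Aarav: 11:30–12:00, 12:30–13:30, 16:00–16:30.
Restricted to 09:30–17:30: 11:30–12:00, 12:30–13:30, 16:00–16:30.
Common window lengths: 30, 60, 30 min; longest is 60.

60 minutes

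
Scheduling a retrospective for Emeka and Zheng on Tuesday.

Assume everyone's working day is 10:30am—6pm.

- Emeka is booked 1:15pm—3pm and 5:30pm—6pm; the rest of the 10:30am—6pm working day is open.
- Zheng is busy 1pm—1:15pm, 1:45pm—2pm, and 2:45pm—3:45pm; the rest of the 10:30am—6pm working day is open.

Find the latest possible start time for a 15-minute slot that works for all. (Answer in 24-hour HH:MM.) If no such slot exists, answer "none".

17:15

Emeka free within 10:30–18:00: 10:30–13:15, 15:00–17:30.
Zheng free within 10:30–18:00: 10:30–13:00, 13:15–13:45, 14:00–14:45, 15:45–18:00.
Emeka ∩ Zheng: 10:30–13:00, 15:45–17:30.
Windows ≥ 15 min: 10:30–13:00, 15:45–17:30.
Latest start in the last window 15:45–17:30 is 17:30 − 15 min = 17:15.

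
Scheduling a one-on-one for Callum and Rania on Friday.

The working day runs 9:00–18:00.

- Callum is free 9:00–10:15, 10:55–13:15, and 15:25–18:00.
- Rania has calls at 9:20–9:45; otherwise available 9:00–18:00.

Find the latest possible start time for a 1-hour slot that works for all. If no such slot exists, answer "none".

Rania free within 09:00–18:00: 09:00–09:20, 09:45–18:00.
Callum ∩ Rania: 09:00–09:20, 09:45–10:15, 10:55–13:15, 15:25–18:00.
Windows ≥ 60 min: 10:55–13:15, 15:25–18:00.
Latest start in the last window 15:25–18:00 is 18:00 − 60 min = 17:00.

17:00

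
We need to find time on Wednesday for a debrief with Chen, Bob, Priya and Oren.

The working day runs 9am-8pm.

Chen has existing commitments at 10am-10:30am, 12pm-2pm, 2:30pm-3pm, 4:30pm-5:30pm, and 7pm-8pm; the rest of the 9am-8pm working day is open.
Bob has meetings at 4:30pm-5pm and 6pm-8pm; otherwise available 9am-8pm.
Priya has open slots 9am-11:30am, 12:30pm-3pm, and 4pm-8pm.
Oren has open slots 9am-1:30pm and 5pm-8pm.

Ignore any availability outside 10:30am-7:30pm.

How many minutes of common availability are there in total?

Chen free within 09:00–20:00: 09:00–10:00, 10:30–12:00, 14:00–14:30, 15:00–16:30, 17:30–19:00.
Bob free within 09:00–20:00: 09:00–16:30, 17:00–18:00.
Chen ∩ Bob: 09:00–10:00, 10:30–12:00, 14:00–14:30, 15:00–16:30, 17:30–18:00.
Chen ∩ Bob ∩ Priya: 09:00–10:00, 10:30–11:30, 14:00–14:30, 16:00–16:30, 17:30–18:00.
Chen ∩ Bob ∩ Priya ∩ Oren: 09:00–10:00, 10:30–11:30, 17:30–18:00.
Restricted to 10:30–19:30: 10:30–11:30, 17:30–18:00.
Total common minutes: 60 + 30 = 90.

90 minutes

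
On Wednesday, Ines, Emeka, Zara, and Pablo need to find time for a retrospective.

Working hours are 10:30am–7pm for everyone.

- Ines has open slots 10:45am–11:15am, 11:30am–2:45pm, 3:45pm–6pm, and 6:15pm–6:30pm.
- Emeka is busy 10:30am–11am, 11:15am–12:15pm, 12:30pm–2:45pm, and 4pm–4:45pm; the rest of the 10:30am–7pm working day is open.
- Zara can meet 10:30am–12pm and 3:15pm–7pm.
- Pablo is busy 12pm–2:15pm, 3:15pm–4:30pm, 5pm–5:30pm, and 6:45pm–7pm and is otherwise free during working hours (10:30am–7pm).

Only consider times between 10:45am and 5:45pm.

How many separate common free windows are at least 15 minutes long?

3

Emeka free within 10:30–19:00: 11:00–11:15, 12:15–12:30, 14:45–16:00, 16:45–19:00.
Pablo free within 10:30–19:00: 10:30–12:00, 14:15–15:15, 16:30–17:00, 17:30–18:45.
Ines ∩ Emeka: 11:00–11:15, 12:15–12:30, 15:45–16:00, 16:45–18:00, 18:15–18:30.
Ines ∩ Emeka ∩ Zara: 11:00–11:15, 15:45–16:00, 16:45–18:00, 18:15–18:30.
Ines ∩ Emeka ∩ Zara ∩ Pablo: 11:00–11:15, 16:45–17:00, 17:30–18:00, 18:15–18:30.
Restricted to 10:45–17:45: 11:00–11:15, 16:45–17:00, 17:30–17:45.
Windows ≥ 15 min: 11:00–11:15, 16:45–17:00, 17:30–17:45.
That's 3 windows.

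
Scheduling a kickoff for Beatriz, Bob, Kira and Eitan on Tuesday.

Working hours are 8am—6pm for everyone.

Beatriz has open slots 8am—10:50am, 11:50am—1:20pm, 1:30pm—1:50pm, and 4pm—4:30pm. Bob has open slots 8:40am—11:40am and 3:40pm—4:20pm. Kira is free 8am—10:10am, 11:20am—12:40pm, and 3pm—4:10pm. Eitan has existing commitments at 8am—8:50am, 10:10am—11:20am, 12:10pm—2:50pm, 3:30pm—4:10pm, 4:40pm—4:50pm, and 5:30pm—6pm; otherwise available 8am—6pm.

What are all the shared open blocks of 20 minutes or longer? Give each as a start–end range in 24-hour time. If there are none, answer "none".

Eitan free within 08:00–18:00: 08:50–10:10, 11:20–12:10, 14:50–15:30, 16:10–16:40, 16:50–17:30.
Beatriz ∩ Bob: 08:40–10:50, 16:00–16:20.
Beatriz ∩ Bob ∩ Kira: 08:40–10:10, 16:00–16:10.
Beatriz ∩ Bob ∩ Kira ∩ Eitan: 08:50–10:10.
Windows ≥ 20 min: 08:50–10:10.

08:50–10:10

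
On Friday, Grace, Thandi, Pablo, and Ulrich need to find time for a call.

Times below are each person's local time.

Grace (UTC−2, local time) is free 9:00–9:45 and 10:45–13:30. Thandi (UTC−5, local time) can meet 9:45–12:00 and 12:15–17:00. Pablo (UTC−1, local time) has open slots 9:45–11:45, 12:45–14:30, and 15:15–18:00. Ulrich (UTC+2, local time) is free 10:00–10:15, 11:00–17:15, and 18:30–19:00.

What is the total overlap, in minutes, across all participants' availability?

Grace → UTC: 11:00–11:45, 12:45–15:30.
Thandi → UTC: 14:45–17:00, 17:15–22:00.
Pablo → UTC: 10:45–12:45, 13:45–15:30, 16:15–19:00.
Ulrich → UTC: 08:00–08:15, 09:00–15:15, 16:30–17:00.
Grace ∩ Thandi: 14:45–15:30.
Grace ∩ Thandi ∩ Pablo: 14:45–15:30.
Grace ∩ Thandi ∩ Pablo ∩ Ulrich: 14:45–15:15.
Total common minutes: 30.

30 minutes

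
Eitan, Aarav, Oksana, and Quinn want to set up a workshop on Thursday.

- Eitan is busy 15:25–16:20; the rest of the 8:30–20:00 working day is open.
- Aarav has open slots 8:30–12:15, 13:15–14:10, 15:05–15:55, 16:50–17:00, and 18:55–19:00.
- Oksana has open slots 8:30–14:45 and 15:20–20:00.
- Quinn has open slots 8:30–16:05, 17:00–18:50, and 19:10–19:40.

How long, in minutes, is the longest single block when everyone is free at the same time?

Eitan free within 08:30–20:00: 08:30–15:25, 16:20–20:00.
Eitan ∩ Aarav: 08:30–12:15, 13:15–14:10, 15:05–15:25, 16:50–17:00, 18:55–19:00.
Eitan ∩ Aarav ∩ Oksana: 08:30–12:15, 13:15–14:10, 15:20–15:25, 16:50–17:00, 18:55–19:00.
Eitan ∩ Aarav ∩ Oksana ∩ Quinn: 08:30–12:15, 13:15–14:10, 15:20–15:25.
Common window lengths: 225, 55, 5 min; longest is 225.

225 minutes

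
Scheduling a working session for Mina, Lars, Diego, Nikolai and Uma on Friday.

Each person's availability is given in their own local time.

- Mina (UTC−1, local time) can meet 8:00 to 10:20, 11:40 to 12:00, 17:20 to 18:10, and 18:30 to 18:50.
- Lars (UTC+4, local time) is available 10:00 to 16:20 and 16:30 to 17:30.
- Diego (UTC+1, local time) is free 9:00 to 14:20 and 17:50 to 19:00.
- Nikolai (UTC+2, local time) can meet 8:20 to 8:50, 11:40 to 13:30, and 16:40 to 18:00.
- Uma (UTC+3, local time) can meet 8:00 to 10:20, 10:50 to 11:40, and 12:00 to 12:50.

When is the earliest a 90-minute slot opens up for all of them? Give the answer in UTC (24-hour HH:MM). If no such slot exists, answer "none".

none

Mina → UTC: 09:00–11:20, 12:40–13:00, 18:20–19:10, 19:30–19:50.
Lars → UTC: 06:00–12:20, 12:30–13:30.
Diego → UTC: 08:00–13:20, 16:50–18:00.
Nikolai → UTC: 06:20–06:50, 09:40–11:30, 14:40–16:00.
Uma → UTC: 05:00–07:20, 07:50–08:40, 09:00–09:50.
Mina ∩ Lars: 09:00–11:20, 12:40–13:00.
Mina ∩ Lars ∩ Diego: 09:00–11:20, 12:40–13:00.
Mina ∩ Lars ∩ Diego ∩ Nikolai: 09:40–11:20.
Mina ∩ Lars ∩ Diego ∩ Nikolai ∩ Uma: 09:40–09:50.
Windows ≥ 90 min: (none).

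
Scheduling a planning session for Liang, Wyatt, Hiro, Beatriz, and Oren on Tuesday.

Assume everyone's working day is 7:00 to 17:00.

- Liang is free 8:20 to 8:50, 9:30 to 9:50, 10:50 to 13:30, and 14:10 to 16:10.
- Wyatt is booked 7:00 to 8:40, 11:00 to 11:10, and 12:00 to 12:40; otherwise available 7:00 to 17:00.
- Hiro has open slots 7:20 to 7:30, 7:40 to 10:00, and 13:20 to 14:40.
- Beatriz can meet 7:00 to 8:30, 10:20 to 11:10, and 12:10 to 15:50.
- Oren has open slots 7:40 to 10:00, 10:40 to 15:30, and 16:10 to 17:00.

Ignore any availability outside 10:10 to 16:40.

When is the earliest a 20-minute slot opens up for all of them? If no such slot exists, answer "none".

14:10

Wyatt free within 07:00–17:00: 08:40–11:00, 11:10–12:00, 12:40–17:00.
Liang ∩ Wyatt: 08:40–08:50, 09:30–09:50, 10:50–11:00, 11:10–12:00, 12:40–13:30, 14:10–16:10.
Liang ∩ Wyatt ∩ Hiro: 08:40–08:50, 09:30–09:50, 13:20–13:30, 14:10–14:40.
Liang ∩ Wyatt ∩ Hiro ∩ Beatriz: 13:20–13:30, 14:10–14:40.
Liang ∩ Wyatt ∩ Hiro ∩ Beatriz ∩ Oren: 13:20–13:30, 14:10–14:40.
Restricted to 10:10–16:40: 13:20–13:30, 14:10–14:40.
Windows ≥ 20 min: 14:10–14:40.
Earliest such window starts at 14:10.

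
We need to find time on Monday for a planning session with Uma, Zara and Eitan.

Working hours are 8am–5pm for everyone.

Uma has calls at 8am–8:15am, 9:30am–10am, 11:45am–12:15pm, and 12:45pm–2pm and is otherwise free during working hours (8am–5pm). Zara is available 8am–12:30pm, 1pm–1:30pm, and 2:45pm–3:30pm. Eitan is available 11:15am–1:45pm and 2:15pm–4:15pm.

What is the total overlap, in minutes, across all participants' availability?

Uma free within 08:00–17:00: 08:15–09:30, 10:00–11:45, 12:15–12:45, 14:00–17:00.
Uma ∩ Zara: 08:15–09:30, 10:00–11:45, 12:15–12:30, 14:45–15:30.
Uma ∩ Zara ∩ Eitan: 11:15–11:45, 12:15–12:30, 14:45–15:30.
Total common minutes: 30 + 15 + 45 = 90.

90 minutes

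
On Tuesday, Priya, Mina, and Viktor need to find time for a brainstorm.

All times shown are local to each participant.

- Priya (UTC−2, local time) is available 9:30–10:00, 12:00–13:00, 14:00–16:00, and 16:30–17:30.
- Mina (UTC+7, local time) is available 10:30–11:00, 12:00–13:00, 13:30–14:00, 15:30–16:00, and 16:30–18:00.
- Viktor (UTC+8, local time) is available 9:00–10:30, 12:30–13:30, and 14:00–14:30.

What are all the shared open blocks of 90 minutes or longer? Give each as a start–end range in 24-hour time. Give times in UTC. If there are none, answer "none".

Priya → UTC: 11:30–12:00, 14:00–15:00, 16:00–18:00, 18:30–19:30.
Mina → UTC: 03:30–04:00, 05:00–06:00, 06:30–07:00, 08:30–09:00, 09:30–11:00.
Viktor → UTC: 01:00–02:30, 04:30–05:30, 06:00–06:30.
Priya ∩ Mina: (none).
Priya ∩ Mina ∩ Viktor: (none).
Windows ≥ 90 min: (none).

none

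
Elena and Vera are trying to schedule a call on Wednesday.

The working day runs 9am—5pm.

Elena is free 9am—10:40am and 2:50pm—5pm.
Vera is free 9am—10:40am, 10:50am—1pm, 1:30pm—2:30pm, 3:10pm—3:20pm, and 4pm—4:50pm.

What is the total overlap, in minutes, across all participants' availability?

Elena ∩ Vera: 09:00–10:40, 15:10–15:20, 16:00–16:50.
Total common minutes: 100 + 10 + 50 = 160.

160 minutes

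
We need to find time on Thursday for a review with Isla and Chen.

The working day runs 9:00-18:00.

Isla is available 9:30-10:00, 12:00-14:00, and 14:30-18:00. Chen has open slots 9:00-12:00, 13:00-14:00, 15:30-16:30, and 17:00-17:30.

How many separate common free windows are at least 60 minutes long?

Isla ∩ Chen: 09:30–10:00, 13:00–14:00, 15:30–16:30, 17:00–17:30.
Windows ≥ 60 min: 13:00–14:00, 15:30–16:30.
That's 2 windows.

2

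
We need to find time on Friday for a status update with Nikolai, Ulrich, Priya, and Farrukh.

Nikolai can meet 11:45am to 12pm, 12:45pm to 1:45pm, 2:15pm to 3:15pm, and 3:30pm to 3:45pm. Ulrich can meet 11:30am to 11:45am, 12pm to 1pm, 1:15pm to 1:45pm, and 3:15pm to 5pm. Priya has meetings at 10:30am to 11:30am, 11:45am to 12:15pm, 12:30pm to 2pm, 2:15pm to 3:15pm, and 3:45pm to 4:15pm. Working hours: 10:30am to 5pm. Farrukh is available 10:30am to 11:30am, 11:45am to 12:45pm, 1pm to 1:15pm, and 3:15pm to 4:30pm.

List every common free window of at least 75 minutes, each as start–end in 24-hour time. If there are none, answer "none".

none

Priya free within 10:30–17:00: 11:30–11:45, 12:15–12:30, 14:00–14:15, 15:15–15:45, 16:15–17:00.
Nikolai ∩ Ulrich: 12:45–13:00, 13:15–13:45, 15:30–15:45.
Nikolai ∩ Ulrich ∩ Priya: 15:30–15:45.
Nikolai ∩ Ulrich ∩ Priya ∩ Farrukh: 15:30–15:45.
Windows ≥ 75 min: (none).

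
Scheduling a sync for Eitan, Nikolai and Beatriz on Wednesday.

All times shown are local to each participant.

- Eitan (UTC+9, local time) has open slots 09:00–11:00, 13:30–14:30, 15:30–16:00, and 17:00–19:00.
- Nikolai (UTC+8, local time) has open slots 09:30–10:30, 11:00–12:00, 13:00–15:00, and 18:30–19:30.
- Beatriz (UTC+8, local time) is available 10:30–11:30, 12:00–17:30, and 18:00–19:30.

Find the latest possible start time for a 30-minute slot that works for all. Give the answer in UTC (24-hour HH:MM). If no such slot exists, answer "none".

Eitan → UTC: 00:00–02:00, 04:30–05:30, 06:30–07:00, 08:00–10:00.
Nikolai → UTC: 01:30–02:30, 03:00–04:00, 05:00–07:00, 10:30–11:30.
Beatriz → UTC: 02:30–03:30, 04:00–09:30, 10:00–11:30.
Eitan ∩ Nikolai: 01:30–02:00, 05:00–05:30, 06:30–07:00.
Eitan ∩ Nikolai ∩ Beatriz: 05:00–05:30, 06:30–07:00.
Windows ≥ 30 min: 05:00–05:30, 06:30–07:00.
Latest start in the last window 06:30–07:00 is 07:00 − 30 min = 06:30.

06:30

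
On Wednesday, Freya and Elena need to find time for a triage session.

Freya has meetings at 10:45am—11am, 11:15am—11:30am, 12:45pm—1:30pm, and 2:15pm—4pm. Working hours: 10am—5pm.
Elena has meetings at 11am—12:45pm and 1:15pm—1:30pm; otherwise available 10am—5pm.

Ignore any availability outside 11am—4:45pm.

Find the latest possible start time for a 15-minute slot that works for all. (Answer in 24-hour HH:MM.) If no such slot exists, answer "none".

Freya free within 10:00–17:00: 10:00–10:45, 11:00–11:15, 11:30–12:45, 13:30–14:15, 16:00–17:00.
Elena free within 10:00–17:00: 10:00–11:00, 12:45–13:15, 13:30–17:00.
Freya ∩ Elena: 10:00–10:45, 13:30–14:15, 16:00–17:00.
Restricted to 11:00–16:45: 13:30–14:15, 16:00–16:45.
Windows ≥ 15 min: 13:30–14:15, 16:00–16:45.
Latest start in the last window 16:00–16:45 is 16:45 − 15 min = 16:30.

16:30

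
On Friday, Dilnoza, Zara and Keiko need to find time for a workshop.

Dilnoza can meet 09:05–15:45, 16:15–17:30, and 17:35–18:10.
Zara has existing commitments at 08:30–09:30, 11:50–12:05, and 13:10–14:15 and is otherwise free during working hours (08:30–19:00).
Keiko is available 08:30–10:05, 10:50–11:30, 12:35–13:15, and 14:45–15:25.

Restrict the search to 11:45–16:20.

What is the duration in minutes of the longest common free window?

Zara free within 08:30–19:00: 09:30–11:50, 12:05–13:10, 14:15–19:00.
Dilnoza ∩ Zara: 09:30–11:50, 12:05–13:10, 14:15–15:45, 16:15–17:30, 17:35–18:10.
Dilnoza ∩ Zara ∩ Keiko: 09:30–10:05, 10:50–11:30, 12:35–13:10, 14:45–15:25.
Restricted to 11:45–16:20: 12:35–13:10, 14:45–15:25.
Common window lengths: 35, 40 min; longest is 40.

40 minutes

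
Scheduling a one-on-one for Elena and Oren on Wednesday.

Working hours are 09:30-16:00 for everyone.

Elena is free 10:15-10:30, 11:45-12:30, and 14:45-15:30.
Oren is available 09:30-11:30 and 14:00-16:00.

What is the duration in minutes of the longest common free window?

Elena ∩ Oren: 10:15–10:30, 14:45–15:30.
Common window lengths: 15, 45 min; longest is 45.

45 minutes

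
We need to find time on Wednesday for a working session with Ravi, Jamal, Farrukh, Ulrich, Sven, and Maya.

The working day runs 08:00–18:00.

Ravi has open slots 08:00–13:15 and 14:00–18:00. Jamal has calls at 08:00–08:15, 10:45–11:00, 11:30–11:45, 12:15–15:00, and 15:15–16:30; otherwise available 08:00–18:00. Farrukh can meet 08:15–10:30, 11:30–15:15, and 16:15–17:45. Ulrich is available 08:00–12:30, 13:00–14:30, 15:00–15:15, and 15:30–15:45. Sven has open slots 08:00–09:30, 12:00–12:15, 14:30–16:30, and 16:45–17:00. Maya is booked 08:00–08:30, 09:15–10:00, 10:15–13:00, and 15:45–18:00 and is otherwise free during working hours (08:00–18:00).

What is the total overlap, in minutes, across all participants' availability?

60 minutes

Jamal free within 08:00–18:00: 08:15–10:45, 11:00–11:30, 11:45–12:15, 15:00–15:15, 16:30–18:00.
Maya free within 08:00–18:00: 08:30–09:15, 10:00–10:15, 13:00–15:45.
Ravi ∩ Jamal: 08:15–10:45, 11:00–11:30, 11:45–12:15, 15:00–15:15, 16:30–18:00.
Ravi ∩ Jamal ∩ Farrukh: 08:15–10:30, 11:45–12:15, 15:00–15:15, 16:30–17:45.
Ravi ∩ Jamal ∩ Farrukh ∩ Ulrich: 08:15–10:30, 11:45–12:15, 15:00–15:15.
Ravi ∩ Jamal ∩ Farrukh ∩ Ulrich ∩ Sven: 08:15–09:30, 12:00–12:15, 15:00–15:15.
Ravi ∩ Jamal ∩ Farrukh ∩ Ulrich ∩ Sven ∩ Maya: 08:30–09:15, 15:00–15:15.
Total common minutes: 45 + 15 = 60.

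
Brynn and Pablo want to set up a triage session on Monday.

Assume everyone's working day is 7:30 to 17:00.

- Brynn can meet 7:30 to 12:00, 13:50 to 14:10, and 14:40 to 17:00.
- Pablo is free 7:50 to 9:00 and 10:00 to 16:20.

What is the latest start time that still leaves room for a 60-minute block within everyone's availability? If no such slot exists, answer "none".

15:20

Brynn ∩ Pablo: 07:50–09:00, 10:00–12:00, 13:50–14:10, 14:40–16:20.
Windows ≥ 60 min: 07:50–09:00, 10:00–12:00, 14:40–16:20.
Latest start in the last window 14:40–16:20 is 16:20 − 60 min = 15:20.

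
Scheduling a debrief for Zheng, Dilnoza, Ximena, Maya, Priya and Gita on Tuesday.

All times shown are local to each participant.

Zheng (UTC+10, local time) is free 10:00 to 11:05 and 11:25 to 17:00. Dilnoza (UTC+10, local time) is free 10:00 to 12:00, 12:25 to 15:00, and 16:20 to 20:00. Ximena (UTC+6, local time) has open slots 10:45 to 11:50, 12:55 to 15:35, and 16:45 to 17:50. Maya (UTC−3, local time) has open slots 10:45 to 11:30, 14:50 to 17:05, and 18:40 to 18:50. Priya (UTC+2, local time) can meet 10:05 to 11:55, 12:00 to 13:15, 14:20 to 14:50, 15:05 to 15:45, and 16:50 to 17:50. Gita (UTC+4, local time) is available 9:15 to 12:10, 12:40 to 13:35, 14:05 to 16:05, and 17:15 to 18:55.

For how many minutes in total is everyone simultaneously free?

0 minutes

Zheng → UTC: 00:00–01:05, 01:25–07:00.
Dilnoza → UTC: 00:00–02:00, 02:25–05:00, 06:20–10:00.
Ximena → UTC: 04:45–05:50, 06:55–09:35, 10:45–11:50.
Maya → UTC: 13:45–14:30, 17:50–20:05, 21:40–21:50.
Priya → UTC: 08:05–09:55, 10:00–11:15, 12:20–12:50, 13:05–13:45, 14:50–15:50.
Gita → UTC: 05:15–08:10, 08:40–09:35, 10:05–12:05, 13:15–14:55.
Zheng ∩ Dilnoza: 00:00–01:05, 01:25–02:00, 02:25–05:00, 06:20–07:00.
Zheng ∩ Dilnoza ∩ Ximena: 04:45–05:00, 06:55–07:00.
Zheng ∩ Dilnoza ∩ Ximena ∩ Maya: (none).
Zheng ∩ Dilnoza ∩ Ximena ∩ Maya ∩ Priya: (none).
Zheng ∩ Dilnoza ∩ Ximena ∩ Maya ∩ Priya ∩ Gita: (none).
Total common minutes: 0.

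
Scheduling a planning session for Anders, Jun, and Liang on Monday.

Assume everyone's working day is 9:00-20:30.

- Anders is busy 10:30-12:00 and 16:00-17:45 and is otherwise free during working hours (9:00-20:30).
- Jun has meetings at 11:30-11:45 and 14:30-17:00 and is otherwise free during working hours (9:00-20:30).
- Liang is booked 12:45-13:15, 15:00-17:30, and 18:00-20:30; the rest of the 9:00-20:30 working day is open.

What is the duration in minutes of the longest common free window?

90 minutes

Anders free within 09:00–20:30: 09:00–10:30, 12:00–16:00, 17:45–20:30.
Jun free within 09:00–20:30: 09:00–11:30, 11:45–14:30, 17:00–20:30.
Liang free within 09:00–20:30: 09:00–12:45, 13:15–15:00, 17:30–18:00.
Anders ∩ Jun: 09:00–10:30, 12:00–14:30, 17:45–20:30.
Anders ∩ Jun ∩ Liang: 09:00–10:30, 12:00–12:45, 13:15–14:30, 17:45–18:00.
Common window lengths: 90, 45, 75, 15 min; longest is 90.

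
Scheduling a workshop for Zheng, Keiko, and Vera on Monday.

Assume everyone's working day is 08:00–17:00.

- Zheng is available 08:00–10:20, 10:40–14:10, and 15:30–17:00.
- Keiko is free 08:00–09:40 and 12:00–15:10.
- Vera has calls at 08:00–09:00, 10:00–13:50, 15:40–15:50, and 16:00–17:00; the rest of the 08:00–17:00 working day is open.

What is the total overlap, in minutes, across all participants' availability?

Vera free within 08:00–17:00: 09:00–10:00, 13:50–15:40, 15:50–16:00.
Zheng ∩ Keiko: 08:00–09:40, 12:00–14:10.
Zheng ∩ Keiko ∩ Vera: 09:00–09:40, 13:50–14:10.
Total common minutes: 40 + 20 = 60.

60 minutes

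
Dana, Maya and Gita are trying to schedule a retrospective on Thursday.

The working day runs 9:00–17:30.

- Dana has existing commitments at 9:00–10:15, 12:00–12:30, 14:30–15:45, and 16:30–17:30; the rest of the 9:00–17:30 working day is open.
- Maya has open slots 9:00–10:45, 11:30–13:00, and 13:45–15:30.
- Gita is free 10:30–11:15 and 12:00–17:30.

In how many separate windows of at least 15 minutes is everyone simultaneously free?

3

Dana free within 09:00–17:30: 10:15–12:00, 12:30–14:30, 15:45–16:30.
Dana ∩ Maya: 10:15–10:45, 11:30–12:00, 12:30–13:00, 13:45–14:30.
Dana ∩ Maya ∩ Gita: 10:30–10:45, 12:30–13:00, 13:45–14:30.
Windows ≥ 15 min: 10:30–10:45, 12:30–13:00, 13:45–14:30.
That's 3 windows.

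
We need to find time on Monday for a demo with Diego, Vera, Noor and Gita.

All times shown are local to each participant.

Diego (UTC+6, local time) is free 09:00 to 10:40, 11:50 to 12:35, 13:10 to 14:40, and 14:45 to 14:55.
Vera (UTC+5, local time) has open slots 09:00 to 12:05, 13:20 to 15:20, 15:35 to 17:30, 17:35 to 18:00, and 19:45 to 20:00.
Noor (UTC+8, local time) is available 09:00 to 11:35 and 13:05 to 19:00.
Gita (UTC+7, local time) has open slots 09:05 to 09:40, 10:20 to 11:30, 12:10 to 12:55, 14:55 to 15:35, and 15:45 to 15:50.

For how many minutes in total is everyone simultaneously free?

25 minutes

Diego → UTC: 03:00–04:40, 05:50–06:35, 07:10–08:40, 08:45–08:55.
Vera → UTC: 04:00–07:05, 08:20–10:20, 10:35–12:30, 12:35–13:00, 14:45–15:00.
Noor → UTC: 01:00–03:35, 05:05–11:00.
Gita → UTC: 02:05–02:40, 03:20–04:30, 05:10–05:55, 07:55–08:35, 08:45–08:50.
Diego ∩ Vera: 04:00–04:40, 05:50–06:35, 08:20–08:40, 08:45–08:55.
Diego ∩ Vera ∩ Noor: 05:50–06:35, 08:20–08:40, 08:45–08:55.
Diego ∩ Vera ∩ Noor ∩ Gita: 05:50–05:55, 08:20–08:35, 08:45–08:50.
Total common minutes: 5 + 15 + 5 = 25.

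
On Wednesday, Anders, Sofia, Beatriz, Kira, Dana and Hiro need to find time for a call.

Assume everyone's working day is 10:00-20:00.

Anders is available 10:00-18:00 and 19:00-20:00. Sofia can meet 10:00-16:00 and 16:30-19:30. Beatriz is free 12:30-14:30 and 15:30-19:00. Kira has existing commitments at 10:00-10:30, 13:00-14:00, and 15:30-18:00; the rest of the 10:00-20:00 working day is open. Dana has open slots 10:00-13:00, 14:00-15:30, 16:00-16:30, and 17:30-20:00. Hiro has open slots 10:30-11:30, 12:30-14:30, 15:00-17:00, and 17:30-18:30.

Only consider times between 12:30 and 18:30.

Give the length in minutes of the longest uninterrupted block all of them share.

Kira free within 10:00–20:00: 10:30–13:00, 14:00–15:30, 18:00–20:00.
Anders ∩ Sofia: 10:00–16:00, 16:30–18:00, 19:00–19:30.
Anders ∩ Sofia ∩ Beatriz: 12:30–14:30, 15:30–16:00, 16:30–18:00.
Anders ∩ Sofia ∩ Beatriz ∩ Kira: 12:30–13:00, 14:00–14:30.
Anders ∩ Sofia ∩ Beatriz ∩ Kira ∩ Dana: 12:30–13:00, 14:00–14:30.
Anders ∩ Sofia ∩ Beatriz ∩ Kira ∩ Dana ∩ Hiro: 12:30–13:00, 14:00–14:30.
Restricted to 12:30–18:30: 12:30–13:00, 14:00–14:30.
Common window lengths: 30, 30 min; longest is 30.

30 minutes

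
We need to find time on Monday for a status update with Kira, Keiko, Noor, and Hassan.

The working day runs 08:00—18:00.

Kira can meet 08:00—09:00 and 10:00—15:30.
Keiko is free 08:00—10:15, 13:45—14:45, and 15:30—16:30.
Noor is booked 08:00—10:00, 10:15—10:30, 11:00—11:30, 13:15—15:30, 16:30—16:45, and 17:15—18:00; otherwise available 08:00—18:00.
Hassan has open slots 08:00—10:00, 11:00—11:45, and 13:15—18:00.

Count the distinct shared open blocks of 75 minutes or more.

Noor free within 08:00–18:00: 10:00–10:15, 10:30–11:00, 11:30–13:15, 15:30–16:30, 16:45–17:15.
Kira ∩ Keiko: 08:00–09:00, 10:00–10:15, 13:45–14:45.
Kira ∩ Keiko ∩ Noor: 10:00–10:15.
Kira ∩ Keiko ∩ Noor ∩ Hassan: (none).
Windows ≥ 75 min: (none).
That's 0 windows.

0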